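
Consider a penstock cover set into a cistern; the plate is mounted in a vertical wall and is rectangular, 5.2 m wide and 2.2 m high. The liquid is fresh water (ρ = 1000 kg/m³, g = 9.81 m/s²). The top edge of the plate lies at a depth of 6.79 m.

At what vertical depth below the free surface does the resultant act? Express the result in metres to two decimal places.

h_p = 7.94 m

γ = ρg = 1000 × 9.81 = 9810 N/m³ = 9.81 kN/m³.
The centroid lies 2.2/2 = 1.1 m below the top edge, so the centroid depth is h_c = 6.79 + 1.1 = 7.89 m.
A = 5.2 × 2.2 = 11.44 m².
Resultant F = γ·h_c·A = 9.81 × 7.89 × 11.44 = 885.466 kN.
I_c = b·h³/12 = 5.2 × 2.2³/12 = 4.61413 m⁴.
Centre of pressure: y_p = y_c + I_c/(y_c·A) = 7.89 + 4.61413/(7.89 × 11.44) = 7.89 + 0.0511195 = 7.94112 m along the plane.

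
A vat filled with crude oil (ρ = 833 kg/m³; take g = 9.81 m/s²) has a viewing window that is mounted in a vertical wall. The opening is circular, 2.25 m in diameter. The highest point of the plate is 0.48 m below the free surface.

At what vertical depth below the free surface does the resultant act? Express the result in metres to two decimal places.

γ = ρg = 833 × 9.81 / 1000 = 8.17173 kN/m³.
The centroid is at the centre, 1.125 m below the top of the plate, so the centroid depth is h_c = 0.48 + 1.125 = 1.605 m.
A = π(1.125)² = 3.97608 m².
Resultant F = γ·h_c·A = 8.17173 × 1.605 × 3.97608 = 52.1488 kN.
I_c = πr⁴/4 = π × 1.125⁴/4 = 1.25806 m⁴.
Centre of pressure: y_p = y_c + I_c/(y_c·A) = 1.605 + 1.25806/(1.605 × 3.97608) = 1.605 + 0.197138 = 1.80214 m along the plane.

h_p = 1.80 m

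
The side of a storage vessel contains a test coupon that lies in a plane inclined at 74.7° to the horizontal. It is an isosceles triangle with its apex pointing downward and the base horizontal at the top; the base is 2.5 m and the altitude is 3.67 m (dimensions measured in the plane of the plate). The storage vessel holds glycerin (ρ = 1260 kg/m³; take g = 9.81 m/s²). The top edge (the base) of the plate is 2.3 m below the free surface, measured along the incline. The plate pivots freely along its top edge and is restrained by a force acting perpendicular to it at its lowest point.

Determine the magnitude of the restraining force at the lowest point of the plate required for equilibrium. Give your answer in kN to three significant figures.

γ = ρg = 1260 × 9.81 / 1000 = 12.3606 kN/m³.
Let θ = 74.7° be the plate's angle to the horizontal; measure y along the incline from where the plane meets the free surface. Vertical depth h = y·sinθ with sinθ = 0.964557.
With the apex down, the centroid sits h/3 = 3.67/3 = 1.22333 m below the base (the top edge), so y_c = 2.3 + 1.22333 = 3.52333 m and h_c = 3.52333 × 0.964557 = 3.39845 m.
A = ½ × 2.5 × 3.67 = 4.5875 m².
Resultant F = γ·h_c·A = 12.3606 × 3.39845 × 4.5875 = 192.707 kN.
I_c = b·h³/36 = 2.5 × 3.67³/36 = 3.4327 m⁴.
Centre of pressure: y_p = y_c + I_c/(y_c·A) = 3.52333 + 3.4327/(3.52333 × 4.5875) = 3.52333 + 0.212376 = 3.73571 m along the plane.
The resultant acts 1.22333 + 0.212376 = 1.43571 m (along the plate) below the hinge at the top edge, so the moment about the hinge is M = F × 1.43571 = 192.707 × 1.43571 = 276.671 kN·m.
A normal force at the bottom, 3.67 m from the hinge, must supply this moment: P = 276.671/3.67 = 75.3872 kN.

P ≈ 75.4 kN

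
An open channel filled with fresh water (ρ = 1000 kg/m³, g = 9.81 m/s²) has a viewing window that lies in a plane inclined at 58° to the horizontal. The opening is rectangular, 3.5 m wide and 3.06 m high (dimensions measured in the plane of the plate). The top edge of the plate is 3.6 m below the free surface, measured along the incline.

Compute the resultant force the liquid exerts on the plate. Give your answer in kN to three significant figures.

F ≈ 457 kN

γ = ρg = 1000 × 9.81 = 9810 N/m³ = 9.81 kN/m³.
Let θ = 58° be the plate's angle to the horizontal; measure y along the incline from where the plane meets the free surface. Vertical depth h = y·sinθ with sinθ = 0.848048.
The centroid lies 3.06/2 = 1.53 m below the top edge, so y_c = 3.6 + 1.53 = 5.13 m and h_c = 5.13 × 0.848048 = 4.35049 m.
A = 3.5 × 3.06 = 10.71 m².
Resultant F = γ·h_c·A = 9.81 × 4.35049 × 10.71 = 457.085 kN.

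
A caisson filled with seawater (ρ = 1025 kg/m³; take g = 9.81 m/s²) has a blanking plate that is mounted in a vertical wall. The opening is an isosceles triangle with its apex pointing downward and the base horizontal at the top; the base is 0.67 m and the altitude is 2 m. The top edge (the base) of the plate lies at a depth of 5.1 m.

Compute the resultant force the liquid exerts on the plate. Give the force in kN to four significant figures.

F ≈ 38.85 kN

γ = ρg = 1025 × 9.81 / 1000 = 10.05525 kN/m³.
With the apex down, the centroid sits h/3 = 2/3 = 0.666667 m below the base (the top edge), so the centroid depth is h_c = 5.1 + 0.666667 = 5.76667 m.
A = ½ × 0.67 × 2 = 0.67 m².
Resultant F = γ·h_c·A = 10.05525 × 5.76667 × 0.67 = 38.8502 kN.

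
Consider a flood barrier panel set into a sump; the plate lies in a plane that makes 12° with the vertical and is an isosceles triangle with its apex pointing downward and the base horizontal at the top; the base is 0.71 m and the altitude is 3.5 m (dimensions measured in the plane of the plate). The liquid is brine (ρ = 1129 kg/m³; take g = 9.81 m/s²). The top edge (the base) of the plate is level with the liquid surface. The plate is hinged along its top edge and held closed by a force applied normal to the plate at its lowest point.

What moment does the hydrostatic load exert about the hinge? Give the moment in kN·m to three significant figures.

γ = ρg = 1129 × 9.81 / 1000 = 11.07549 kN/m³.
The plate makes 12° with the vertical, i.e. θ = 90° − 12° = 78° to the horizontal. Measuring y along the incline from the free-surface line, vertical depth h = y·sinθ with sinθ = 0.978148.
With the apex down, the centroid sits h/3 = 3.5/3 = 1.16667 m below the base (the top edge), so y_c = 1.16667 m and h_c = 1.16667 × 0.978148 = 1.14118 m.
A = ½ × 0.71 × 3.5 = 1.2425 m².
Resultant F = γ·h_c·A = 11.07549 × 1.14118 × 1.2425 = 15.7041 kN.
I_c = b·h³/36 = 0.71 × 3.5³/36 = 0.84559 m⁴.
Centre of pressure: y_p = y_c + I_c/(y_c·A) = 1.16667 + 0.84559/(1.16667 × 1.2425) = 1.16667 + 0.583331 = 1.75 m along the plane.
The resultant acts 1.16667 + 0.583331 = 1.75 m (along the plate) below the hinge at the top edge, so the moment about the hinge is M = F × 1.75 = 15.7041 × 1.75 = 27.4822 kN·m.

M ≈ 27.5 kN·m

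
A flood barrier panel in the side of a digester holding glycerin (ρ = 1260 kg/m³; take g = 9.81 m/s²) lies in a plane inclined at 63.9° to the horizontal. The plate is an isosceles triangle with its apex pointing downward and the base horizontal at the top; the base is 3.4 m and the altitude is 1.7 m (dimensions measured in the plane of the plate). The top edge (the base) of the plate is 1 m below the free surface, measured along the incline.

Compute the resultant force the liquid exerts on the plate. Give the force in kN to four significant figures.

γ = ρg = 1260 × 9.81 / 1000 = 12.3606 kN/m³.
Let θ = 63.9° be the plate's angle to the horizontal; measure y along the incline from where the plane meets the free surface. Vertical depth h = y·sinθ with sinθ = 0.898028.
With the apex down, the centroid sits h/3 = 1.7/3 = 0.566667 m below the base (the top edge), so y_c = 1 + 0.566667 = 1.56667 m and h_c = 1.56667 × 0.898028 = 1.40691 m.
A = ½ × 3.4 × 1.7 = 2.89 m².
Resultant F = γ·h_c·A = 12.3606 × 1.40691 × 2.89 = 50.2578 kN.

F ≈ 50.26 kN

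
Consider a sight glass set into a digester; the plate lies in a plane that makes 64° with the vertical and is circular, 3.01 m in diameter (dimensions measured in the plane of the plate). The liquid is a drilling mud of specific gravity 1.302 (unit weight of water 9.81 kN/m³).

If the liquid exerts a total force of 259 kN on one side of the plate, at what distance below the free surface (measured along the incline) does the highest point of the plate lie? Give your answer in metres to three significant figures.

y_top ≈ 5.00 m

γ = 1.302 × 9.81 = 12.77262 kN/m³.
A = π(1.505)² = 7.11579 m².
From F = γ·h_c·A, the centroid depth is h_c = 259/(12.77262 × 7.11579) = 2.84968 m.
The plate makes 64° with the vertical, i.e. θ = 90° − 64° = 26° to the horizontal. Measuring y along the incline from the free-surface line, vertical depth h = y·sinθ with sinθ = 0.438371.
Along the incline, y_c = h_c/sinθ = 2.84968/0.438371 = 6.50061 m.
The centroid is at the centre, 1.505 m below the top of the plate, so the highest point sits at y_top = 6.50061 − 1.505 = 4.99561 m along the incline.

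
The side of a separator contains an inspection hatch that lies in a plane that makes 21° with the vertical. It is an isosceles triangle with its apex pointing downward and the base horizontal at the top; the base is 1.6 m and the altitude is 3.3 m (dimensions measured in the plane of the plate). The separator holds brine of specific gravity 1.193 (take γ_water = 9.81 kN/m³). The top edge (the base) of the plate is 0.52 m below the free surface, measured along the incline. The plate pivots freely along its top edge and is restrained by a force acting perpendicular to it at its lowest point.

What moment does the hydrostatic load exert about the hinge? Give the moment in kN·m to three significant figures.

γ = 1.193 × 9.81 = 11.70333 kN/m³.
The plate makes 21° with the vertical, i.e. θ = 90° − 21° = 69° to the horizontal. Measuring y along the incline from the free-surface line, vertical depth h = y·sinθ with sinθ = 0.933580.
With the apex down, the centroid sits h/3 = 3.3/3 = 1.1 m below the base (the top edge), so y_c = 0.52 + 1.1 = 1.62 m and h_c = 1.62 × 0.933580 = 1.5124 m.
A = ½ × 1.6 × 3.3 = 2.64 m².
Resultant F = γ·h_c·A = 11.70333 × 1.5124 × 2.64 = 46.7283 kN.
I_c = b·h³/36 = 1.6 × 3.3³/36 = 1.5972 m⁴.
Centre of pressure: y_p = y_c + I_c/(y_c·A) = 1.62 + 1.5972/(1.62 × 2.64) = 1.62 + 0.373457 = 1.99346 m along the plane.
The resultant acts 1.1 + 0.373457 = 1.47346 m (along the plate) below the hinge at the top edge, so the moment about the hinge is M = F × 1.47346 = 46.7283 × 1.47346 = 68.8523 kN·m.

M ≈ 68.9 kN·m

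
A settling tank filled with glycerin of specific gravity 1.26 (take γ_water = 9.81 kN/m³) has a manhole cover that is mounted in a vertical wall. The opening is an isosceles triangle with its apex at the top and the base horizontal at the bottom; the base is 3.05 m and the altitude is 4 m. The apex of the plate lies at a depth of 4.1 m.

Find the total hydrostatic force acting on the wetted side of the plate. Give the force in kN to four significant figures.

γ = 1.26 × 9.81 = 12.3606 kN/m³.
With the apex up, the centroid sits 2h/3 = 2 × 4/3 = 2.66667 m below the apex, so the centroid depth is h_c = 4.1 + 2.66667 = 6.76667 m.
A = ½ × 3.05 × 4 = 6.1 m².
Resultant F = γ·h_c·A = 12.3606 × 6.76667 × 6.1 = 510.205 kN.

F ≈ 510.2 kN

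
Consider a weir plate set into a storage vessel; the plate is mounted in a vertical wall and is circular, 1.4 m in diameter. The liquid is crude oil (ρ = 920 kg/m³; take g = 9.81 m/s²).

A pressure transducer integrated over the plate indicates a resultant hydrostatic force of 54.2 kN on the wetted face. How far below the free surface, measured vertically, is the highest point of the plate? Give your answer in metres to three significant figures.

d_top ≈ 3.20 m

γ = ρg = 920 × 9.81 / 1000 = 9.0252 kN/m³.
A = π(0.7)² = 1.53938 m².
From F = γ·h_c·A, the centroid depth is h_c = 54.2/(9.0252 × 1.53938) = 3.90119 m.
The centroid is at the centre, 0.7 m below the top of the plate, so the highest point sits at h_top = 3.90119 − 0.7 = 3.20119 m below the surface.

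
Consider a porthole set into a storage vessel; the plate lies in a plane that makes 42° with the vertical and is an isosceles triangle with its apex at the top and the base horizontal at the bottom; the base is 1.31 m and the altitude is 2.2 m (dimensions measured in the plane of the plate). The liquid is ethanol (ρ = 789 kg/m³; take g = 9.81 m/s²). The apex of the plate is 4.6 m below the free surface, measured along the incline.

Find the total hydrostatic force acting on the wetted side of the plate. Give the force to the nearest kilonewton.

γ = ρg = 789 × 9.81 / 1000 = 7.74009 kN/m³.
The plate makes 42° with the vertical, i.e. θ = 90° − 42° = 48° to the horizontal. Measuring y along the incline from the free-surface line, vertical depth h = y·sinθ with sinθ = 0.743145.
With the apex up, the centroid sits 2h/3 = 2 × 2.2/3 = 1.46667 m below the apex, so y_c = 4.6 + 1.46667 = 6.06667 m and h_c = 6.06667 × 0.743145 = 4.50842 m.
A = ½ × 1.31 × 2.2 = 1.441 m².
Resultant F = γ·h_c·A = 7.74009 × 4.50842 × 1.441 = 50.2845 kN.

F ≈ 50 kN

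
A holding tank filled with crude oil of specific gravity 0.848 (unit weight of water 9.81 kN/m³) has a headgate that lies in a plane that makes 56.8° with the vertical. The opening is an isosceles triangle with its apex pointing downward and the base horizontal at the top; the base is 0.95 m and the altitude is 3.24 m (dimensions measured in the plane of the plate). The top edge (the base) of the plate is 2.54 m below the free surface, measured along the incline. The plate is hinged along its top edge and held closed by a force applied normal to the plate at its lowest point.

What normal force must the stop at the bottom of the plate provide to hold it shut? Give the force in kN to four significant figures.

γ = 0.848 × 9.81 = 8.31888 kN/m³.
The plate makes 56.8° with the vertical, i.e. θ = 90° − 56.8° = 33.2° to the horizontal. Measuring y along the incline from the free-surface line, vertical depth h = y·sinθ with sinθ = 0.547563.
With the apex down, the centroid sits h/3 = 3.24/3 = 1.08 m below the base (the top edge), so y_c = 2.54 + 1.08 = 3.62 m and h_c = 3.62 × 0.547563 = 1.98218 m.
A = ½ × 0.95 × 3.24 = 1.539 m².
Resultant F = γ·h_c·A = 8.31888 × 1.98218 × 1.539 = 25.3774 kN.
I_c = b·h³/36 = 0.95 × 3.24³/36 = 0.897545 m⁴.
Centre of pressure: y_p = y_c + I_c/(y_c·A) = 3.62 + 0.897545/(3.62 × 1.539) = 3.62 + 0.161105 = 3.78111 m along the plane.
The resultant acts 1.08 + 0.161105 = 1.24111 m (along the plate) below the hinge at the top edge, so the moment about the hinge is M = F × 1.24111 = 25.3774 × 1.24111 = 31.4961 kN·m.
A normal force at the bottom, 3.24 m from the hinge, must supply this moment: P = 31.4961/3.24 = 9.72102 kN.

P ≈ 9.721 kN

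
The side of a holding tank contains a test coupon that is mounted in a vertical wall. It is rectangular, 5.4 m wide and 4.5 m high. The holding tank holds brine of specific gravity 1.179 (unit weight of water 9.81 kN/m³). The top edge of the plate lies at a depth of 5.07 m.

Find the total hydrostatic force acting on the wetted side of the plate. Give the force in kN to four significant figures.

γ = 1.179 × 9.81 = 11.56599 kN/m³.
The centroid lies 4.5/2 = 2.25 m below the top edge, so the centroid depth is h_c = 5.07 + 2.25 = 7.32 m.
A = 5.4 × 4.5 = 24.3 m².
Resultant F = γ·h_c·A = 11.56599 × 7.32 × 24.3 = 2057.31 kN.

F ≈ 2057 kN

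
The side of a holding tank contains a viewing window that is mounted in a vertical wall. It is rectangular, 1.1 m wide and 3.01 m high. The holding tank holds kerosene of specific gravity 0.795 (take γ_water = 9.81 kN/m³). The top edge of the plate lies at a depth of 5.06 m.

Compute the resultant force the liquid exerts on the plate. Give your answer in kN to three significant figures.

γ = 0.795 × 9.81 = 7.79895 kN/m³.
The centroid lies 3.01/2 = 1.505 m below the top edge, so the centroid depth is h_c = 5.06 + 1.505 = 6.565 m.
A = 1.1 × 3.01 = 3.311 m².
Resultant F = γ·h_c·A = 7.79895 × 6.565 × 3.311 = 169.524 kN.

F ≈ 170 kN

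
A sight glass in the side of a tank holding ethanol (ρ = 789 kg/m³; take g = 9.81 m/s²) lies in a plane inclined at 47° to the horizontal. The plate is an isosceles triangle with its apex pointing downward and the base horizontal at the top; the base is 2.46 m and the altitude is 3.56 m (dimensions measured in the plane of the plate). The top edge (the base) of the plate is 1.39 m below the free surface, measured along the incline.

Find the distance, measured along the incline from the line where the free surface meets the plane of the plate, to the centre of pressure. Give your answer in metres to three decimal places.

γ = ρg = 789 × 9.81 / 1000 = 7.74009 kN/m³.
Let θ = 47° be the plate's angle to the horizontal; measure y along the incline from where the plane meets the free surface. Vertical depth h = y·sinθ with sinθ = 0.731354.
With the apex down, the centroid sits h/3 = 3.56/3 = 1.18667 m below the base (the top edge), so y_c = 1.39 + 1.18667 = 2.57667 m and h_c = 2.57667 × 0.731354 = 1.88446 m.
A = ½ × 2.46 × 3.56 = 4.3788 m².
Resultant F = γ·h_c·A = 7.74009 × 1.88446 × 4.3788 = 63.8687 kN.
I_c = b·h³/36 = 2.46 × 3.56³/36 = 3.08306 m⁴.
Centre of pressure: y_p = y_c + I_c/(y_c·A) = 2.57667 + 3.08306/(2.57667 × 4.3788) = 2.57667 + 0.273255 = 2.84992 m along the plane.

y_p = 2.850 m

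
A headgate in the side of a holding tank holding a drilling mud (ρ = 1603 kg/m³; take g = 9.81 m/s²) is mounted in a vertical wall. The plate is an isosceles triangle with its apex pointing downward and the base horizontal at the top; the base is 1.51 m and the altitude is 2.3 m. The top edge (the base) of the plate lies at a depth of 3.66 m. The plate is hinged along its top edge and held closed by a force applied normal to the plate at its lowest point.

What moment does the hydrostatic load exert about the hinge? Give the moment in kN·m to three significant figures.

M ≈ 101 kN·m

γ = ρg = 1603 × 9.81 / 1000 = 15.72543 kN/m³.
With the apex down, the centroid sits h/3 = 2.3/3 = 0.766667 m below the base (the top edge), so the centroid depth is h_c = 3.66 + 0.766667 = 4.42667 m.
A = ½ × 1.51 × 2.3 = 1.7365 m².
Resultant F = γ·h_c·A = 15.72543 × 4.42667 × 1.7365 = 120.88 kN.
I_c = b·h³/36 = 1.51 × 2.3³/36 = 0.510338 m⁴.
Centre of pressure: y_p = y_c + I_c/(y_c·A) = 4.42667 + 0.510338/(4.42667 × 1.7365) = 4.42667 + 0.0663905 = 4.49306 m along the plane.
The resultant acts 0.766667 + 0.0663905 = 0.833058 m (along the plate) below the hinge at the top edge, so the moment about the hinge is M = F × 0.833058 = 120.88 × 0.833058 = 100.7 kN·m.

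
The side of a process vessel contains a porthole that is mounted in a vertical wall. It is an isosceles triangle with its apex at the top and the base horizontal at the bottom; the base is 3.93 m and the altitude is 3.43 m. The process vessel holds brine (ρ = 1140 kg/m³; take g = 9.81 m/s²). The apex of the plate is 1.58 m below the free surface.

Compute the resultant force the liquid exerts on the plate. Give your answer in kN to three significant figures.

F ≈ 291 kN

γ = ρg = 1140 × 9.81 / 1000 = 11.1834 kN/m³.
With the apex up, the centroid sits 2h/3 = 2 × 3.43/3 = 2.28667 m below the apex, so the centroid depth is h_c = 1.58 + 2.28667 = 3.86667 m.
A = ½ × 3.93 × 3.43 = 6.73995 m².
Resultant F = γ·h_c·A = 11.1834 × 3.86667 × 6.73995 = 291.452 kN.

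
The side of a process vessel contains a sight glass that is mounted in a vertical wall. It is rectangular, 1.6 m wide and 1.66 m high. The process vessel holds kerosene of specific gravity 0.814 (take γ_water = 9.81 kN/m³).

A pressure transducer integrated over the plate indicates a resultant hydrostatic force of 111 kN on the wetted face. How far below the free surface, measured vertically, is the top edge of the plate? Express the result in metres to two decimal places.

γ = 0.814 × 9.81 = 7.98534 kN/m³.
A = 1.6 × 1.66 = 2.656 m².
From F = γ·h_c·A, the centroid depth is h_c = 111/(7.98534 × 2.656) = 5.23361 m.
The centroid lies 1.66/2 = 0.83 m below the top edge, so the top edge sits at h_top = 5.23361 − 0.83 = 4.40361 m below the surface.

d_top ≈ 4.40 m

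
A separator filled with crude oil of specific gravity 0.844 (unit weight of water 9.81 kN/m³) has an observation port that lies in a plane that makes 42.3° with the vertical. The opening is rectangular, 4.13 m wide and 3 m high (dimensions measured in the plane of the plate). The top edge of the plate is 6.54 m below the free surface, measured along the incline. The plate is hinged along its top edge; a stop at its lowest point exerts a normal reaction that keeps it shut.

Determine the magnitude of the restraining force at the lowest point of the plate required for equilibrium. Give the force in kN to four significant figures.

P ≈ 324.0 kN

γ = 0.844 × 9.81 = 8.27964 kN/m³.
The plate makes 42.3° with the vertical, i.e. θ = 90° − 42.3° = 47.7° to the horizontal. Measuring y along the incline from the free-surface line, vertical depth h = y·sinθ with sinθ = 0.739631.
The centroid lies 3/2 = 1.5 m below the top edge, so y_c = 6.54 + 1.5 = 8.04 m and h_c = 8.04 × 0.739631 = 5.94663 m.
A = 4.13 × 3 = 12.39 m².
Resultant F = γ·h_c·A = 8.27964 × 5.94663 × 12.39 = 610.033 kN.
I_c = b·h³/12 = 4.13 × 3³/12 = 9.2925 m⁴.
Centre of pressure: y_p = y_c + I_c/(y_c·A) = 8.04 + 9.2925/(8.04 × 12.39) = 8.04 + 0.0932836 = 8.13328 m along the plane.
The resultant acts 1.5 + 0.0932836 = 1.59328 m (along the plate) below the hinge at the top edge, so the moment about the hinge is M = F × 1.59328 = 610.033 × 1.59328 = 971.953 kN·m.
A normal force at the bottom, 3 m from the hinge, must supply this moment: P = 971.953/3 = 323.984 kN.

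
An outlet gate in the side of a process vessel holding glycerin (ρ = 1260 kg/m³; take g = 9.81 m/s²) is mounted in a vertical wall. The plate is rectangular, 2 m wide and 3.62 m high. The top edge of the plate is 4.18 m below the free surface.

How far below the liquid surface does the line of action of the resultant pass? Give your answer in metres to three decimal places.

γ = ρg = 1260 × 9.81 / 1000 = 12.3606 kN/m³.
The centroid lies 3.62/2 = 1.81 m below the top edge, so the centroid depth is h_c = 4.18 + 1.81 = 5.99 m.
A = 2 × 3.62 = 7.24 m².
Resultant F = γ·h_c·A = 12.3606 × 5.99 × 7.24 = 536.05 kN.
I_c = b·h³/12 = 2 × 3.62³/12 = 7.90632 m⁴.
Centre of pressure: y_p = y_c + I_c/(y_c·A) = 5.99 + 7.90632/(5.99 × 7.24) = 5.99 + 0.182309 = 6.17231 m along the plane.

h_p = 6.172 m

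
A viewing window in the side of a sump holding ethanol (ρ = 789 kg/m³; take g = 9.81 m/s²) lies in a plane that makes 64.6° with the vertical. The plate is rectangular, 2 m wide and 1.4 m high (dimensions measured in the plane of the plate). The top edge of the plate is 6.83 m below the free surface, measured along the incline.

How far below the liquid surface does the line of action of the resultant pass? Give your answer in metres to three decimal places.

h_p = 3.239 m

γ = ρg = 789 × 9.81 / 1000 = 7.74009 kN/m³.
The plate makes 64.6° with the vertical, i.e. θ = 90° − 64.6° = 25.4° to the horizontal. Measuring y along the incline from the free-surface line, vertical depth h = y·sinθ with sinθ = 0.428935.
The centroid lies 1.4/2 = 0.7 m below the top edge, so y_c = 6.83 + 0.7 = 7.53 m and h_c = 7.53 × 0.428935 = 3.22988 m.
A = 2 × 1.4 = 2.8 m².
Resultant F = γ·h_c·A = 7.74009 × 3.22988 × 2.8 = 69.9988 kN.
I_c = b·h³/12 = 2 × 1.4³/12 = 0.457333 m⁴.
Centre of pressure: y_p = y_c + I_c/(y_c·A) = 7.53 + 0.457333/(7.53 × 2.8) = 7.53 + 0.021691 = 7.55169 m along the plane.
Vertically, h_p = y_p·sinθ = 7.55169 × 0.428935 = 3.23918 m.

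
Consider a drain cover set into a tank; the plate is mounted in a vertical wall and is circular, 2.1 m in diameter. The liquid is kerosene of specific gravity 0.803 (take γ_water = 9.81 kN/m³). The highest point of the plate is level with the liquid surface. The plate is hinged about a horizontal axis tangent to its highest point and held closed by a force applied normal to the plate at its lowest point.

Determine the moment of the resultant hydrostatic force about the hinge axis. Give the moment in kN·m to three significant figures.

γ = 0.803 × 9.81 = 7.87743 kN/m³.
The centroid is at the centre, 1.05 m below the top of the plate, so the centroid depth is h_c = 1.05 m.
A = π(1.05)² = 3.46361 m².
Resultant F = γ·h_c·A = 7.87743 × 1.05 × 3.46361 = 28.6486 kN.
I_c = πr⁴/4 = π × 1.05⁴/4 = 0.954656 m⁴.
Centre of pressure: y_p = y_c + I_c/(y_c·A) = 1.05 + 0.954656/(1.05 × 3.46361) = 1.05 + 0.2625 = 1.3125 m along the plane.
The resultant acts 1.05 + 0.2625 = 1.3125 m (along the plate) below the hinge at the top edge, so the moment about the hinge is M = F × 1.3125 = 28.6486 × 1.3125 = 37.6013 kN·m.

M ≈ 37.6 kN·m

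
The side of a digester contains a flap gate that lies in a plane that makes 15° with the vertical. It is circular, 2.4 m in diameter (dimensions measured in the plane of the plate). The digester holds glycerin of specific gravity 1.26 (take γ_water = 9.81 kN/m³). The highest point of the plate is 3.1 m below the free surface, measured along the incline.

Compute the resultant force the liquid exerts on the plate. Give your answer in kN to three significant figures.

γ = 1.26 × 9.81 = 12.3606 kN/m³.
The plate makes 15° with the vertical, i.e. θ = 90° − 15° = 75° to the horizontal. Measuring y along the incline from the free-surface line, vertical depth h = y·sinθ with sinθ = 0.965926.
The centroid is at the centre, 1.2 m below the top of the plate, so y_c = 3.1 + 1.2 = 4.3 m and h_c = 4.3 × 0.965926 = 4.15348 m.
A = π(1.2)² = 4.52389 m².
Resultant F = γ·h_c·A = 12.3606 × 4.15348 × 4.52389 = 232.254 kN.

F ≈ 232 kN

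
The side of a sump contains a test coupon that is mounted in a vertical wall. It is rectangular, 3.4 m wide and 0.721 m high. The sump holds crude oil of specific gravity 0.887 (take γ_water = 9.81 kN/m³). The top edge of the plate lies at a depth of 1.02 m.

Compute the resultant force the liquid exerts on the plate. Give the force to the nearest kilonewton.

F ≈ 29 kN

γ = 0.887 × 9.81 = 8.70147 kN/m³.
The centroid lies 0.721/2 = 0.3605 m below the top edge, so the centroid depth is h_c = 1.02 + 0.3605 = 1.3805 m.
A = 3.4 × 0.721 = 2.4514 m².
Resultant F = γ·h_c·A = 8.70147 × 1.3805 × 2.4514 = 29.4471 kN.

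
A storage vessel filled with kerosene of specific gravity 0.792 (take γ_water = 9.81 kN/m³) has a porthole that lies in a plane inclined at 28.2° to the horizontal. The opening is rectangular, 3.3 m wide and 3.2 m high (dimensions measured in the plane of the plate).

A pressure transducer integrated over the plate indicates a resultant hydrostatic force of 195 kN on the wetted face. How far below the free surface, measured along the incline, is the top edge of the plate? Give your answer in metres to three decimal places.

γ = 0.792 × 9.81 = 7.76952 kN/m³.
A = 3.3 × 3.2 = 10.56 m².
From F = γ·h_c·A, the centroid depth is h_c = 195/(7.76952 × 10.56) = 2.37671 m.
Let θ = 28.2° be the plate's angle to the horizontal; measure y along the incline from where the plane meets the free surface. Vertical depth h = y·sinθ with sinθ = 0.472551.
Along the incline, y_c = h_c/sinθ = 2.37671/0.472551 = 5.02953 m.
The centroid lies 3.2/2 = 1.6 m below the top edge, so the top edge sits at y_top = 5.02953 − 1.6 = 3.42953 m along the incline.

y_top ≈ 3.430 m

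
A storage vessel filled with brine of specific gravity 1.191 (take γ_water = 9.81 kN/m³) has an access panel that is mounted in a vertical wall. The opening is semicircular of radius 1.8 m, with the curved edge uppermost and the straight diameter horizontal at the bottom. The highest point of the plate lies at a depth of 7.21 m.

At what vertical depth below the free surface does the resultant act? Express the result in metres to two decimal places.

γ = 1.191 × 9.81 = 11.68371 kN/m³.
The centroid lies 4r/(3π) = 0.763944 m above the diameter, so r − 4r/(3π) = 1.8 − 0.763944 = 1.03606 m below the topmost point, so the centroid depth is h_c = 7.21 + 1.03606 = 8.24606 m.
A = πr²/2 = π × 1.8²/2 = 5.08938 m².
Resultant F = γ·h_c·A = 11.68371 × 8.24606 × 5.08938 = 490.334 kN.
I_c = (π/8 − 8/(9π))·r⁴ = 0.109757 × 1.8⁴ = 1.15219 m⁴.
Centre of pressure: y_p = y_c + I_c/(y_c·A) = 8.24606 + 1.15219/(8.24606 × 5.08938) = 8.24606 + 0.0274544 = 8.27351 m along the plane.

h_p = 8.27 m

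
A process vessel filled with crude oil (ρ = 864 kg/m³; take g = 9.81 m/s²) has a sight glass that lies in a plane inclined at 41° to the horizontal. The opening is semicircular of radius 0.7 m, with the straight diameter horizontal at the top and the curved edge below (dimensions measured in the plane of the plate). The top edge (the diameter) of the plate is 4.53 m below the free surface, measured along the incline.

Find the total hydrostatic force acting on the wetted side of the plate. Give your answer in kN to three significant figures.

F ≈ 20.7 kN

γ = ρg = 864 × 9.81 / 1000 = 8.47584 kN/m³.
Let θ = 41° be the plate's angle to the horizontal; measure y along the incline from where the plane meets the free surface. Vertical depth h = y·sinθ with sinθ = 0.656059.
The centroid of a semicircle lies 4r/(3π) = 0.297089 m from the diameter, here below the top edge, so y_c = 4.53 + 0.297089 = 4.82709 m and h_c = 4.82709 × 0.656059 = 3.16686 m.
A = πr²/2 = π × 0.7²/2 = 0.76969 m².
Resultant F = γ·h_c·A = 8.47584 × 3.16686 × 0.76969 = 20.6599 kN.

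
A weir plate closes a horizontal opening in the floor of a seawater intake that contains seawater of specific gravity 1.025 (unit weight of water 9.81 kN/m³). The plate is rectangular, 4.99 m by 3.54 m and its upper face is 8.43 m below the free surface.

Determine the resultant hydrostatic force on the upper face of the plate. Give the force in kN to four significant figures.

F ≈ 1497 kN

γ = 1.025 × 9.81 = 10.05525 kN/m³.
The plate is horizontal, so pressure is uniform at p = γ·h = 10.05525 × 8.43 = 84.7658 kN/m².
A = 4.99 × 3.54 = 17.6646 m².
F = p·A = 84.7658 × 17.6646 = 1497.35 kN.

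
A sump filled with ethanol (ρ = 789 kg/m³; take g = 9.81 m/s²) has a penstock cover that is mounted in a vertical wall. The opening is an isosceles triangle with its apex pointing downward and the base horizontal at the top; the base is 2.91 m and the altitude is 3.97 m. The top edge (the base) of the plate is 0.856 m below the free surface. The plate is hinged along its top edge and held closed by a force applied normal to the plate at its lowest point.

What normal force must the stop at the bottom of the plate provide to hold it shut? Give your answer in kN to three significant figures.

γ = ρg = 789 × 9.81 / 1000 = 7.74009 kN/m³.
With the apex down, the centroid sits h/3 = 3.97/3 = 1.32333 m below the base (the top edge), so the centroid depth is h_c = 0.856 + 1.32333 = 2.17933 m.
A = ½ × 2.91 × 3.97 = 5.77635 m².
Resultant F = γ·h_c·A = 7.74009 × 2.17933 × 5.77635 = 97.4367 kN.
I_c = b·h³/36 = 2.91 × 3.97³/36 = 5.0578 m⁴.
Centre of pressure: y_p = y_c + I_c/(y_c·A) = 2.17933 + 5.0578/(2.17933 × 5.77635) = 2.17933 + 0.401777 = 2.58111 m along the plane.
The resultant acts 1.32333 + 0.401777 = 1.72511 m (along the plate) below the hinge at the top edge, so the moment about the hinge is M = F × 1.72511 = 97.4367 × 1.72511 = 168.089 kN·m.
A normal force at the bottom, 3.97 m from the hinge, must supply this moment: P = 168.089/3.97 = 42.3398 kN.

P ≈ 42.3 kN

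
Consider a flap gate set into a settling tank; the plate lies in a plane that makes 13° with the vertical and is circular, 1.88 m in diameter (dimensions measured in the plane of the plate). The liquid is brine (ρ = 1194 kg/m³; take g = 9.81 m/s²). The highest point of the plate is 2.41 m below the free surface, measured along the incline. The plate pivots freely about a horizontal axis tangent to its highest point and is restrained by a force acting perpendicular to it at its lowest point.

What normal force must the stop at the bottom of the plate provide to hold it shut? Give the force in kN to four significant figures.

γ = ρg = 1194 × 9.81 / 1000 = 11.71314 kN/m³.
The plate makes 13° with the vertical, i.e. θ = 90° − 13° = 77° to the horizontal. Measuring y along the incline from the free-surface line, vertical depth h = y·sinθ with sinθ = 0.974370.
The centroid is at the centre, 0.94 m below the top of the plate, so y_c = 2.41 + 0.94 = 3.35 m and h_c = 3.35 × 0.974370 = 3.26414 m.
A = π(0.94)² = 2.77591 m².
Resultant F = γ·h_c·A = 11.71314 × 3.26414 × 2.77591 = 106.132 kN.
I_c = πr⁴/4 = π × 0.94⁴/4 = 0.613199 m⁴.
Centre of pressure: y_p = y_c + I_c/(y_c·A) = 3.35 + 0.613199/(3.35 × 2.77591) = 3.35 + 0.0659404 = 3.41594 m along the plane.
The resultant acts 0.94 + 0.0659404 = 1.00594 m (along the plate) below the hinge at the top edge, so the moment about the hinge is M = F × 1.00594 = 106.132 × 1.00594 = 106.762 kN·m.
A normal force at the bottom, 1.88 m from the hinge, must supply this moment: P = 106.762/1.88 = 56.7883 kN.

P ≈ 56.79 kN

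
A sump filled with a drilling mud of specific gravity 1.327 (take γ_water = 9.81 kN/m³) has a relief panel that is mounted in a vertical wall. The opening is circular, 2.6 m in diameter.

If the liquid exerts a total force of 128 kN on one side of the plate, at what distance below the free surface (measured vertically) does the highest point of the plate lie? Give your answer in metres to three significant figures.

γ = 1.327 × 9.81 = 13.01787 kN/m³.
A = π(1.3)² = 5.30929 m².
From F = γ·h_c·A, the centroid depth is h_c = 128/(13.01787 × 5.30929) = 1.85197 m.
The centroid is at the centre, 1.3 m below the top of the plate, so the highest point sits at h_top = 1.85197 − 1.3 = 0.55197 m below the surface.

d_top ≈ 0.552 m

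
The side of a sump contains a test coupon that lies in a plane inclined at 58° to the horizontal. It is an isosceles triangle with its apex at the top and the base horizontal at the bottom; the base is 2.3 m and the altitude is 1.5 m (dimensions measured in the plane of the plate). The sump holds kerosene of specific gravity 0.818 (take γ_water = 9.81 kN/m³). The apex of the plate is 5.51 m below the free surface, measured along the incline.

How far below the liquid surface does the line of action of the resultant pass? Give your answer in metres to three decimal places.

γ = 0.818 × 9.81 = 8.02458 kN/m³.
Let θ = 58° be the plate's angle to the horizontal; measure y along the incline from where the plane meets the free surface. Vertical depth h = y·sinθ with sinθ = 0.848048.
With the apex up, the centroid sits 2h/3 = 2 × 1.5/3 = 1 m below the apex, so y_c = 5.51 + 1 = 6.51 m and h_c = 6.51 × 0.848048 = 5.52079 m.
A = ½ × 2.3 × 1.5 = 1.725 m².
Resultant F = γ·h_c·A = 8.02458 × 5.52079 × 1.725 = 76.421 kN.
I_c = b·h³/36 = 2.3 × 1.5³/36 = 0.215625 m⁴.
Centre of pressure: y_p = y_c + I_c/(y_c·A) = 6.51 + 0.215625/(6.51 × 1.725) = 6.51 + 0.0192012 = 6.5292 m along the plane.
Vertically, h_p = y_p·sinθ = 6.5292 × 0.848048 = 5.53708 m.

h_p = 5.537 m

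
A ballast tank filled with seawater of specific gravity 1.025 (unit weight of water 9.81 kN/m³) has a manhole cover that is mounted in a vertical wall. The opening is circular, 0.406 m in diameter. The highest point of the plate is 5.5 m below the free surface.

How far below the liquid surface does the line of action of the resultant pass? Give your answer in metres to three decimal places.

h_p = 5.705 m

γ = 1.025 × 9.81 = 10.05525 kN/m³.
The centroid is at the centre, 0.203 m below the top of the plate, so the centroid depth is h_c = 5.5 + 0.203 = 5.703 m.
A = π(0.203)² = 0.129462 m².
Resultant F = γ·h_c·A = 10.05525 × 5.703 × 0.129462 = 7.42401 kN.
I_c = πr⁴/4 = π × 0.203⁴/4 = 0.00133375 m⁴.
Centre of pressure: y_p = y_c + I_c/(y_c·A) = 5.703 + 0.00133375/(5.703 × 0.129462) = 5.703 + 0.00180646 = 5.70481 m along the plane.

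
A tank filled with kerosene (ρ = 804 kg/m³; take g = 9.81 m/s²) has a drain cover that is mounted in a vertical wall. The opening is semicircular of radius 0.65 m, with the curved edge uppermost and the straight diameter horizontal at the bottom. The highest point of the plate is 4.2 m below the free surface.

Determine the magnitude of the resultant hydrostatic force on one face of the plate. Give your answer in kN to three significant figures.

F ≈ 23.9 kN

γ = ρg = 804 × 9.81 / 1000 = 7.88724 kN/m³.
The centroid lies 4r/(3π) = 0.275869 m above the diameter, so r − 4r/(3π) = 0.65 − 0.275869 = 0.374131 m below the topmost point, so the centroid depth is h_c = 4.2 + 0.374131 = 4.57413 m.
A = πr²/2 = π × 0.65²/2 = 0.663661 m².
Resultant F = γ·h_c·A = 7.88724 × 4.57413 × 0.663661 = 23.9431 kN.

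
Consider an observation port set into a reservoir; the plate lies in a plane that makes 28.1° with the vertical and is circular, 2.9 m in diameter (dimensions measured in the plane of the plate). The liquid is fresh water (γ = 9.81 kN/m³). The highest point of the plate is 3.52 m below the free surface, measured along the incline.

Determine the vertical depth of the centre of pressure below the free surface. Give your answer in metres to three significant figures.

h_p = 4.48 m

γ = 9.81 kN/m³.
The plate makes 28.1° with the vertical, i.e. θ = 90° − 28.1° = 61.9° to the horizontal. Measuring y along the incline from the free-surface line, vertical depth h = y·sinθ with sinθ = 0.882127.
The centroid is at the centre, 1.45 m below the top of the plate, so y_c = 3.52 + 1.45 = 4.97 m and h_c = 4.97 × 0.882127 = 4.38417 m.
A = π(1.45)² = 6.6052 m².
Resultant F = γ·h_c·A = 9.81 × 4.38417 × 6.6052 = 284.081 kN.
I_c = πr⁴/4 = π × 1.45⁴/4 = 3.47186 m⁴.
Centre of pressure: y_p = y_c + I_c/(y_c·A) = 4.97 + 3.47186/(4.97 × 6.6052) = 4.97 + 0.10576 = 5.07576 m along the plane.
Vertically, h_p = y_p·sinθ = 5.07576 × 0.882127 = 4.47746 m.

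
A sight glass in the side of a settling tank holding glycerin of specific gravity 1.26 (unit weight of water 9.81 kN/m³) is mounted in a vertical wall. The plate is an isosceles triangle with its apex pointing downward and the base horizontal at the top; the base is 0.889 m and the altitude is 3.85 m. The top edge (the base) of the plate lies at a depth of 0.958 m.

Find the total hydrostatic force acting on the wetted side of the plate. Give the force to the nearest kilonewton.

F ≈ 47 kN

γ = 1.26 × 9.81 = 12.3606 kN/m³.
With the apex down, the centroid sits h/3 = 3.85/3 = 1.28333 m below the base (the top edge), so the centroid depth is h_c = 0.958 + 1.28333 = 2.24133 m.
A = ½ × 0.889 × 3.85 = 1.71132 m².
Resultant F = γ·h_c·A = 12.3606 × 2.24133 × 1.71132 = 47.4107 kN.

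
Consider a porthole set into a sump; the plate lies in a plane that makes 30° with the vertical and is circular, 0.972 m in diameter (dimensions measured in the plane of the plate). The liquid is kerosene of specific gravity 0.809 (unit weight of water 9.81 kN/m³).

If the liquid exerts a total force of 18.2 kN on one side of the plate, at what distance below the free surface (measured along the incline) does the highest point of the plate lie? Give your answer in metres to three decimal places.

γ = 0.809 × 9.81 = 7.93629 kN/m³.
A = π(0.486)² = 0.742032 m².
From F = γ·h_c·A, the centroid depth is h_c = 18.2/(7.93629 × 0.742032) = 3.09052 m.
The plate makes 30° with the vertical, i.e. θ = 90° − 30° = 60° to the horizontal. Measuring y along the incline from the free-surface line, vertical depth h = y·sinθ with sinθ = 0.866025.
Along the incline, y_c = h_c/sinθ = 3.09052/0.866025 = 3.56863 m.
The centroid is at the centre, 0.486 m below the top of the plate, so the highest point sits at y_top = 3.56863 − 0.486 = 3.08263 m along the incline.

y_top ≈ 3.083 m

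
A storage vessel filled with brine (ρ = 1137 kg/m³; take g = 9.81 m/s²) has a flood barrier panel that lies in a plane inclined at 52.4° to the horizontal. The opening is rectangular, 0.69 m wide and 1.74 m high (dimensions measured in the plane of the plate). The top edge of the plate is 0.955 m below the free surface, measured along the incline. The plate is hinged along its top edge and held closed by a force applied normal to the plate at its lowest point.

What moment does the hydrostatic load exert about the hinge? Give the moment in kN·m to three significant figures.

γ = ρg = 1137 × 9.81 / 1000 = 11.15397 kN/m³.
Let θ = 52.4° be the plate's angle to the horizontal; measure y along the incline from where the plane meets the free surface. Vertical depth h = y·sinθ with sinθ = 0.792290.
The centroid lies 1.74/2 = 0.87 m below the top edge, so y_c = 0.955 + 0.87 = 1.825 m and h_c = 1.825 × 0.792290 = 1.44593 m.
A = 0.69 × 1.74 = 1.2006 m².
Resultant F = γ·h_c·A = 11.15397 × 1.44593 × 1.2006 = 19.3631 kN.
I_c = b·h³/12 = 0.69 × 1.74³/12 = 0.302911 m⁴.
Centre of pressure: y_p = y_c + I_c/(y_c·A) = 1.825 + 0.302911/(1.825 × 1.2006) = 1.825 + 0.138246 = 1.96325 m along the plane.
The resultant acts 0.87 + 0.138246 = 1.00825 m (along the plate) below the hinge at the top edge, so the moment about the hinge is M = F × 1.00825 = 19.3631 × 1.00825 = 19.5228 kN·m.

M ≈ 19.5 kN·m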